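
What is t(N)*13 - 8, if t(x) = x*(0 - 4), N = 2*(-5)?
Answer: 512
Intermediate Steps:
N = -10
t(x) = -4*x (t(x) = x*(-4) = -4*x)
t(N)*13 - 8 = -4*(-10)*13 - 8 = 40*13 - 8 = 520 - 8 = 512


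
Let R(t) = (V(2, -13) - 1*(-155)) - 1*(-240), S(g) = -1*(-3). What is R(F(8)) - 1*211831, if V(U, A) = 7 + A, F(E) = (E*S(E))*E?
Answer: -211442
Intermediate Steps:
S(g) = 3
F(E) = 3*E² (F(E) = (E*3)*E = (3*E)*E = 3*E²)
R(t) = 389 (R(t) = ((7 - 13) - 1*(-155)) - 1*(-240) = (-6 + 155) + 240 = 149 + 240 = 389)
R(F(8)) - 1*211831 = 389 - 1*211831 = 389 - 211831 = -211442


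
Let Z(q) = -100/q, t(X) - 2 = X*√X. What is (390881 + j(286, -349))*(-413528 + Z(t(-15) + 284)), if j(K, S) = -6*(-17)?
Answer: -13770664407635904/85171 - 586474500*I*√15/85171 ≈ -1.6168e+11 - 26669.0*I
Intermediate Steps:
t(X) = 2 + X^(3/2) (t(X) = 2 + X*√X = 2 + X^(3/2))
j(K, S) = 102
(390881 + j(286, -349))*(-413528 + Z(t(-15) + 284)) = (390881 + 102)*(-413528 - 100/((2 + (-15)^(3/2)) + 284)) = 390983*(-413528 - 100/((2 - 15*I*√15) + 284)) = 390983*(-413528 - 100/(286 - 15*I*√15)) = -161682418024 - 39098300/(286 - 15*I*√15)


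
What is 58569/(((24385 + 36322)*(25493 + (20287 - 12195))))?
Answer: 19523/679614865 ≈ 2.8727e-5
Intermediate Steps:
58569/(((24385 + 36322)*(25493 + (20287 - 12195)))) = 58569/((60707*(25493 + 8092))) = 58569/((60707*33585)) = 58569/2038844595 = 58569*(1/2038844595) = 19523/679614865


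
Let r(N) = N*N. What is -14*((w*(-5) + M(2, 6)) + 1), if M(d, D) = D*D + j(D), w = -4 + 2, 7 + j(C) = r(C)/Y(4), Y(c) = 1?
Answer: -1064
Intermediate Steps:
r(N) = N²
j(C) = -7 + C² (j(C) = -7 + C²/1 = -7 + C²*1 = -7 + C²)
w = -2
M(d, D) = -7 + 2*D² (M(d, D) = D*D + (-7 + D²) = D² + (-7 + D²) = -7 + 2*D²)
-14*((w*(-5) + M(2, 6)) + 1) = -14*((-2*(-5) + (-7 + 2*6²)) + 1) = -14*((10 + (-7 + 2*36)) + 1) = -14*((10 + (-7 + 72)) + 1) = -14*((10 + 65) + 1) = -14*(75 + 1) = -14*76 = -1064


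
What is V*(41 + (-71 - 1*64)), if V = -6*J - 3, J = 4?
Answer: 2538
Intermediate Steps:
V = -27 (V = -6*4 - 3 = -24 - 3 = -27)
V*(41 + (-71 - 1*64)) = -27*(41 + (-71 - 1*64)) = -27*(41 + (-71 - 64)) = -27*(41 - 135) = -27*(-94) = 2538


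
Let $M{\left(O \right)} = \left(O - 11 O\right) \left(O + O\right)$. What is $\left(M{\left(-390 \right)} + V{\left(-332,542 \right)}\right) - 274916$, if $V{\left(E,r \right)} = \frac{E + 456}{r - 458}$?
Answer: $- \frac{69655205}{21} \approx -3.3169 \cdot 10^{6}$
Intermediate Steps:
$V{\left(E,r \right)} = \frac{456 + E}{-458 + r}$
$M{\left(O \right)} = - 20 O^{2}$ ($M{\left(O \right)} = - 10 O 2 O = - 20 O^{2}$)
$\left(M{\left(-390 \right)} + V{\left(-332,542 \right)}\right) - 274916 = \left(- 20 \left(-390\right)^{2} + \frac{456 - 332}{-458 + 542}\right) - 274916 = \left(\left(-20\right) 152100 + \frac{1}{84} \cdot 124\right) - 274916 = \left(-3042000 + \frac{1}{84} \cdot 124\right) - 274916 = \left(-3042000 + \frac{31}{21}\right) - 274916 = - \frac{63881969}{21} - 274916 = - \frac{69655205}{21}$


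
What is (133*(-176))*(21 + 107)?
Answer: -2996224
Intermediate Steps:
(133*(-176))*(21 + 107) = -23408*128 = -2996224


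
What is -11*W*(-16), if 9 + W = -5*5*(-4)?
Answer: 16016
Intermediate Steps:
W = 91 (W = -9 - 5*5*(-4) = -9 - 25*(-4) = -9 + 100 = 91)
-11*W*(-16) = -11*91*(-16) = -1001*(-16) = 16016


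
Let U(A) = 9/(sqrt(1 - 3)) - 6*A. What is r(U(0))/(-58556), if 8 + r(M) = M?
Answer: 2/14639 + 9*I*sqrt(2)/117112 ≈ 0.00013662 + 0.00010868*I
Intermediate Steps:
U(A) = -6*A - 9*I*sqrt(2)/2 (U(A) = 9/(sqrt(-2)) - 3*2*A = 9/((I*sqrt(2))) - 3*2*A = 9*(-I*sqrt(2)/2) - 6*A = -9*I*sqrt(2)/2 - 6*A = -6*A - 9*I*sqrt(2)/2)
r(M) = -8 + M
r(U(0))/(-58556) = (-8 + (-6*0 - 9*I*sqrt(2)/2))/(-58556) = (-8 + (0 - 9*I*sqrt(2)/2))*(-1/58556) = (-8 - 9*I*sqrt(2)/2)*(-1/58556) = 2/14639 + 9*I*sqrt(2)/117112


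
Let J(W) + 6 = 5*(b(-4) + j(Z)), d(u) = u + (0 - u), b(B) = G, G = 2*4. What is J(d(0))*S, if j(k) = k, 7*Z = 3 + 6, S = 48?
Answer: 13584/7 ≈ 1940.6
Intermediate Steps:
G = 8
b(B) = 8
Z = 9/7 (Z = (3 + 6)/7 = (⅐)*9 = 9/7 ≈ 1.2857)
d(u) = 0 (d(u) = u - u = 0)
J(W) = 283/7 (J(W) = -6 + 5*(8 + 9/7) = -6 + 5*(65/7) = -6 + 325/7 = 283/7)
J(d(0))*S = (283/7)*48 = 13584/7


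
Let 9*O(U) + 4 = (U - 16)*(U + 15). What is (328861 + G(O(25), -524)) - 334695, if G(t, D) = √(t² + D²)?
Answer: -5834 + 4*√1397962/9 ≈ -5308.5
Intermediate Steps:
O(U) = -4/9 + (-16 + U)*(15 + U)/9 (O(U) = -4/9 + ((U - 16)*(U + 15))/9 = -4/9 + ((-16 + U)*(15 + U))/9 = -4/9 + (-16 + U)*(15 + U)/9)
G(t, D) = √(D² + t²)
(328861 + G(O(25), -524)) - 334695 = (328861 + √((-524)² + (-244/9 - ⅑*25 + (⅑)*25²)²)) - 334695 = (328861 + √(274576 + (-244/9 - 25/9 + (⅑)*625)²)) - 334695 = (328861 + √(274576 + (-244/9 - 25/9 + 625/9)²)) - 334695 = (328861 + √(274576 + (356/9)²)) - 334695 = (328861 + √(274576 + 126736/81)) - 334695 = (328861 + √(22367392/81)) - 334695 = (328861 + 4*√1397962/9) - 334695 = -5834 + 4*√1397962/9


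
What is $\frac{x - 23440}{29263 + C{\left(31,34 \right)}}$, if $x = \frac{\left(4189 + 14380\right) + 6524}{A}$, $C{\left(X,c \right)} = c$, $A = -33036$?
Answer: $- \frac{774388933}{967855692} \approx -0.80011$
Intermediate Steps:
$x = - \frac{25093}{33036}$ ($x = \frac{\left(4189 + 14380\right) + 6524}{-33036} = \left(18569 + 6524\right) \left(- \frac{1}{33036}\right) = 25093 \left(- \frac{1}{33036}\right) = - \frac{25093}{33036} \approx -0.75957$)
$\frac{x - 23440}{29263 + C{\left(31,34 \right)}} = \frac{- \frac{25093}{33036} - 23440}{29263 + 34} = - \frac{774388933}{33036 \cdot 29297} = \left(- \frac{774388933}{33036}\right) \frac{1}{29297} = - \frac{774388933}{967855692}$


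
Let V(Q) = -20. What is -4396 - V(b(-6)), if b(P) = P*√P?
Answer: -4376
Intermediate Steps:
b(P) = P^(3/2)
-4396 - V(b(-6)) = -4396 - 1*(-20) = -4396 + 20 = -4376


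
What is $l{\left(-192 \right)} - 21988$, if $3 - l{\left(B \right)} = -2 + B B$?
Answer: $-58847$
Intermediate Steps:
$l{\left(B \right)} = 5 - B^{2}$ ($l{\left(B \right)} = 3 - \left(-2 + B B\right) = 3 - \left(-2 + B^{2}\right) = 5 - B^{2}$)
$l{\left(-192 \right)} - 21988 = \left(5 - \left(-192\right)^{2}\right) - 21988 = \left(5 - 36864\right) - 21988 = -36859 - 21988 = -58847$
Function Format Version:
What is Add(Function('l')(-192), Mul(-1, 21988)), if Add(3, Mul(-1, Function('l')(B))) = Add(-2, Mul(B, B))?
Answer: -58847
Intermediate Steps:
Function('l')(B) = Add(5, Mul(-1, Pow(B, 2))) (Function('l')(B) = Add(3, Mul(-1, Add(-2, Mul(B, B)))) = Add(3, Mul(-1, Add(-2, Pow(B, 2)))) = Add(3, Add(2, Mul(-1, Pow(B, 2)))) = Add(5, Mul(-1, Pow(B, 2))))
Add(Function('l')(-192), Mul(-1, 21988)) = Add(Add(5, Mul(-1, Pow(-192, 2))), Mul(-1, 21988)) = Add(Add(5, Mul(-1, 36864)), -21988) = Add(Add(5, -36864), -21988) = Add(-36859, -21988) = -58847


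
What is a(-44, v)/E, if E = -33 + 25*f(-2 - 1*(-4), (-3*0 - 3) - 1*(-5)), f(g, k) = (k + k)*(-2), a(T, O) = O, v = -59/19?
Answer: 59/4427 ≈ 0.013327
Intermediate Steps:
v = -59/19 (v = -59*1/19 = -59/19 ≈ -3.1053)
f(g, k) = -4*k (f(g, k) = (2*k)*(-2) = -4*k)
E = -233 (E = -33 + 25*(-4*((-3*0 - 3) - 1*(-5))) = -33 + 25*(-4*((0 - 3) + 5)) = -33 + 25*(-4*(-3 + 5)) = -33 + 25*(-4*2) = -33 + 25*(-8) = -33 - 200 = -233)
a(-44, v)/E = -59/19/(-233) = -59/19*(-1/233) = 59/4427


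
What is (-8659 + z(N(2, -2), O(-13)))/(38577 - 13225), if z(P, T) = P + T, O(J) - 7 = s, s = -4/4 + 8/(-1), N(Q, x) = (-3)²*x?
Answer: -8679/25352 ≈ -0.34234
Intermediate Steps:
N(Q, x) = 9*x
s = -9 (s = -4*¼ + 8*(-1) = -1 - 8 = -9)
O(J) = -2 (O(J) = 7 - 9 = -2)
(-8659 + z(N(2, -2), O(-13)))/(38577 - 13225) = (-8659 + (9*(-2) - 2))/(38577 - 13225) = (-8659 + (-18 - 2))/25352 = (-8659 - 20)*(1/25352) = -8679*1/25352 = -8679/25352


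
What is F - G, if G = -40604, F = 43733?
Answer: 84337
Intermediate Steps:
F - G = 43733 - 1*(-40604) = 43733 + 40604 = 84337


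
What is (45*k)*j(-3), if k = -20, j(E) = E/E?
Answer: -900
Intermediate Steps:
j(E) = 1
(45*k)*j(-3) = (45*(-20))*1 = -900*1 = -900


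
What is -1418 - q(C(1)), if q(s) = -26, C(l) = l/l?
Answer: -1392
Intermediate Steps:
C(l) = 1
-1418 - q(C(1)) = -1418 - 1*(-26) = -1418 + 26 = -1392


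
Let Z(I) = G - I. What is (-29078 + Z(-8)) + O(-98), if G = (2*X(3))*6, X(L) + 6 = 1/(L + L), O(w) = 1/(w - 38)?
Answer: -3963041/136 ≈ -29140.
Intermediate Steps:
O(w) = 1/(-38 + w)
X(L) = -6 + 1/(2*L) (X(L) = -6 + 1/(L + L) = -6 + 1/(2*L))
G = -70 (G = (2*(-6 + (½)/3))*6 = (2*(-6 + (½)*(⅓)))*6 = (2*(-6 + ⅙))*6 = (2*(-35/6))*6 = -35/3*6 = -70)
Z(I) = -70 - I
(-29078 + Z(-8)) + O(-98) = (-29078 + (-70 - 1*(-8))) + 1/(-38 - 98) = (-29078 + (-70 + 8)) + 1/(-136) = (-29078 - 62) - 1/136 = -29140 - 1/136 = -3963041/136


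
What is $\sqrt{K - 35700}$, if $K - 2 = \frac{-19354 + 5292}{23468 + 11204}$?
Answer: $\frac{i \sqrt{2682172000706}}{8668} \approx 188.94 i$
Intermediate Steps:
$K = \frac{27641}{17336}$ ($K = 2 + \frac{-19354 + 5292}{23468 + 11204} = 2 - \frac{14062}{34672} = 2 - \frac{7031}{17336} = \frac{27641}{17336} \approx 1.5944$)
$\sqrt{K - 35700} = \sqrt{\frac{27641}{17336} - 35700} = \sqrt{- \frac{618867559}{17336}} = \frac{i \sqrt{2682172000706}}{8668}$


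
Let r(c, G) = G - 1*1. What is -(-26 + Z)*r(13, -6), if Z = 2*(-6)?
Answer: -266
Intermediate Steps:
r(c, G) = -1 + G (r(c, G) = G - 1 = -1 + G)
Z = -12
-(-26 + Z)*r(13, -6) = -(-26 - 12)*(-1 - 6) = -(-38)*(-7) = -1*266 = -266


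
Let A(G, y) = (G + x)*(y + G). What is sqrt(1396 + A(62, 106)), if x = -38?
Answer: 2*sqrt(1357) ≈ 73.675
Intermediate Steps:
A(G, y) = (-38 + G)*(G + y) (A(G, y) = (G - 38)*(y + G) = (-38 + G)*(G + y))
sqrt(1396 + A(62, 106)) = sqrt(1396 + (62**2 - 38*62 - 38*106 + 62*106)) = sqrt(1396 + (3844 - 2356 - 4028 + 6572)) = sqrt(1396 + 4032) = sqrt(5428) = 2*sqrt(1357)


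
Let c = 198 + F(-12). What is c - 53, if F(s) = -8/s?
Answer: 437/3 ≈ 145.67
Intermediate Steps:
c = 596/3 (c = 198 - 8/(-12) = 198 - 8*(-1/12) = 198 + ⅔ = 596/3 ≈ 198.67)
c - 53 = 596/3 - 53 = 437/3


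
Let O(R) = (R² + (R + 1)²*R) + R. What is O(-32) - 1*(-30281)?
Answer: 521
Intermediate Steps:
O(R) = R + R² + R*(1 + R)² (O(R) = (R² + (1 + R)²*R) + R = (R² + R*(1 + R)²) + R = R + R² + R*(1 + R)²)
O(-32) - 1*(-30281) = -32*(1 - 32 + (1 - 32)²) - 1*(-30281) = -32*(1 - 32 + (-31)²) + 30281 = -32*(1 - 32 + 961) + 30281 = -32*930 + 30281 = -29760 + 30281 = 521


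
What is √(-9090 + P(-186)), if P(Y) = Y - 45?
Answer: I*√9321 ≈ 96.545*I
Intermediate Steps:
P(Y) = -45 + Y
√(-9090 + P(-186)) = √(-9090 + (-45 - 186)) = √(-9090 - 231) = √(-9321) = I*√9321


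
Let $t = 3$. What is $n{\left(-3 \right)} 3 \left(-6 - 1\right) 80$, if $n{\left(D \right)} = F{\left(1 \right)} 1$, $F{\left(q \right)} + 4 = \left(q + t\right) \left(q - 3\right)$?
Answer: $20160$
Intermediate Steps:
$F{\left(q \right)} = -4 + \left(-3 + q\right) \left(3 + q\right)$ ($F{\left(q \right)} = -4 + \left(q + 3\right) \left(q - 3\right) = -4 + \left(3 + q\right) \left(-3 + q\right) = -4 + \left(-3 + q\right) \left(3 + q\right)$)
$n{\left(D \right)} = -12$ ($n{\left(D \right)} = \left(-13 + 1^{2}\right) 1 = \left(-13 + 1\right) 1 = \left(-12\right) 1 = -12$)
$n{\left(-3 \right)} 3 \left(-6 - 1\right) 80 = - 12 \cdot 3 \left(-6 - 1\right) 80 = - 12 \cdot 3 \left(-7\right) 80 = \left(-12\right) \left(-21\right) 80 = 252 \cdot 80 = 20160$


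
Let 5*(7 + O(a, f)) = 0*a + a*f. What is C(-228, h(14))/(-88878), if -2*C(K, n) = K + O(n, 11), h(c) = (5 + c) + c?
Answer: -203/222195 ≈ -0.00091361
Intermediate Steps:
O(a, f) = -7 + a*f/5 (O(a, f) = -7 + (0*a + a*f)/5 = -7 + (0 + a*f)/5 = -7 + (a*f)/5 = -7 + a*f/5)
h(c) = 5 + 2*c
C(K, n) = 7/2 - 11*n/10 - K/2 (C(K, n) = -(K + (-7 + (1/5)*n*11))/2 = -(K + (-7 + 11*n/5))/2 = -(-7 + K + 11*n/5)/2 = 7/2 - 11*n/10 - K/2)
C(-228, h(14))/(-88878) = (7/2 - 11*(5 + 2*14)/10 - 1/2*(-228))/(-88878) = (7/2 - 11*(5 + 28)/10 + 114)*(-1/88878) = (7/2 - 11/10*33 + 114)*(-1/88878) = (7/2 - 363/10 + 114)*(-1/88878) = (406/5)*(-1/88878) = -203/222195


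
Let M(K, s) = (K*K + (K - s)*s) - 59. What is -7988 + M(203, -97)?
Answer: 4062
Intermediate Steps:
M(K, s) = -59 + K² + s*(K - s) (M(K, s) = (K² + s*(K - s)) - 59 = -59 + K² + s*(K - s))
-7988 + M(203, -97) = -7988 + (-59 + 203² - 1*(-97)² + 203*(-97)) = -7988 + (-59 + 41209 - 1*9409 - 19691) = -7988 + (-59 + 41209 - 9409 - 19691) = -7988 + 12050 = 4062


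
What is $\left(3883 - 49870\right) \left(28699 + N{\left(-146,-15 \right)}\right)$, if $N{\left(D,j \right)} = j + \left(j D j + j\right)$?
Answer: $192271647$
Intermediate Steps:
$N{\left(D,j \right)} = 2 j + D j^{2}$ ($N{\left(D,j \right)} = j + \left(D j j + j\right) = j + \left(D j^{2} + j\right) = j + \left(j + D j^{2}\right) = 2 j + D j^{2}$)
$\left(3883 - 49870\right) \left(28699 + N{\left(-146,-15 \right)}\right) = \left(3883 - 49870\right) \left(28699 - 15 \left(2 - -2190\right)\right) = - 45987 \left(28699 - 15 \left(2 + 2190\right)\right) = - 45987 \left(28699 - 32880\right) = \left(-45987\right) \left(-4181\right) = 192271647$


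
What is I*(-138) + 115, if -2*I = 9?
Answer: 736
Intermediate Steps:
I = -9/2 (I = -½*9 = -9/2 ≈ -4.5000)
I*(-138) + 115 = -9/2*(-138) + 115 = 621 + 115 = 736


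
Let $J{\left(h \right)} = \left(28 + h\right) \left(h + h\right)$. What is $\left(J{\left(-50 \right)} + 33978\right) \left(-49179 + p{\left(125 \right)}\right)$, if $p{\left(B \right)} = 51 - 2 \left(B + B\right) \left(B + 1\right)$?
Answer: $-4056566784$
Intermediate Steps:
$J{\left(h \right)} = 2 h \left(28 + h\right)$ ($J{\left(h \right)} = \left(28 + h\right) 2 h = 2 h \left(28 + h\right)$)
$p{\left(B \right)} = 51 - 4 B \left(1 + B\right)$ ($p{\left(B \right)} = 51 - 2 \cdot 2 B \left(1 + B\right) = 51 - 4 B \left(1 + B\right)$)
$\left(J{\left(-50 \right)} + 33978\right) \left(-49179 + p{\left(125 \right)}\right) = \left(2 \left(-50\right) \left(28 - 50\right) + 33978\right) \left(-49179 - \left(449 + 62500\right)\right) = \left(2 \left(-50\right) \left(-22\right) + 33978\right) \left(-49179 - 62949\right) = \left(2200 + 33978\right) \left(-49179 - 62949\right) = 36178 \left(-49179 - 62949\right) = 36178 \left(-112128\right) = -4056566784$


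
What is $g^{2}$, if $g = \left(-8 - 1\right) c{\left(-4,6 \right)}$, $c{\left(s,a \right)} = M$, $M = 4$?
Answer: $1296$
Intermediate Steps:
$c{\left(s,a \right)} = 4$
$g = -36$ ($g = \left(-8 - 1\right) 4 = \left(-9\right) 4 = -36$)
$g^{2} = \left(-36\right)^{2} = 1296$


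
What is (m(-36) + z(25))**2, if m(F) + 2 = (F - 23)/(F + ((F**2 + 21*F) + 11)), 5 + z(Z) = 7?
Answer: 3481/265225 ≈ 0.013125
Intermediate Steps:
z(Z) = 2 (z(Z) = -5 + 7 = 2)
m(F) = -2 + (-23 + F)/(11 + F**2 + 22*F) (m(F) = -2 + (F - 23)/(F + ((F**2 + 21*F) + 11)) = -2 + (-23 + F)/(F + (11 + F**2 + 21*F)) = -2 + (-23 + F)/(11 + F**2 + 22*F))
(m(-36) + z(25))**2 = ((-45 - 43*(-36) - 2*(-36)**2)/(11 + (-36)**2 + 22*(-36)) + 2)**2 = ((-45 + 1548 - 2*1296)/(11 + 1296 - 792) + 2)**2 = ((-45 + 1548 - 2592)/515 + 2)**2 = ((1/515)*(-1089) + 2)**2 = (-1089/515 + 2)**2 = (-59/515)**2 = 3481/265225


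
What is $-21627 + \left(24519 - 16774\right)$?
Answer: $-13882$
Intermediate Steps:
$-21627 + \left(24519 - 16774\right) = -21627 + 7745 = -13882$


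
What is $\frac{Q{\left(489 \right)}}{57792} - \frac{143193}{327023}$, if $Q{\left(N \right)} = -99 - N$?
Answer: $- \frac{100805945}{224991824} \approx -0.44804$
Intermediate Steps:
$\frac{Q{\left(489 \right)}}{57792} - \frac{143193}{327023} = \frac{-99 - 489}{57792} - \frac{143193}{327023} = \left(-99 - 489\right) \frac{1}{57792} - \frac{143193}{327023} = \left(-588\right) \frac{1}{57792} - \frac{143193}{327023} = - \frac{7}{688} - \frac{143193}{327023} = - \frac{100805945}{224991824}$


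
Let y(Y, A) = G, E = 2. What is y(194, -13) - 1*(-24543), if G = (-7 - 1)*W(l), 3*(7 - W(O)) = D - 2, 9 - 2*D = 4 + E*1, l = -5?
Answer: 73457/3 ≈ 24486.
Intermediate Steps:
D = 3/2 (D = 9/2 - (4 + 2*1)/2 = 9/2 - (4 + 2)/2 = 9/2 - ½*6 = 9/2 - 3 = 3/2 ≈ 1.5000)
W(O) = 43/6 (W(O) = 7 - (3/2 - 2)/3 = 7 - ⅓*(-½) = 7 + ⅙ = 43/6)
G = -172/3 (G = (-7 - 1)*(43/6) = -8*43/6 = -172/3 ≈ -57.333)
y(Y, A) = -172/3
y(194, -13) - 1*(-24543) = -172/3 - 1*(-24543) = -172/3 + 24543 = 73457/3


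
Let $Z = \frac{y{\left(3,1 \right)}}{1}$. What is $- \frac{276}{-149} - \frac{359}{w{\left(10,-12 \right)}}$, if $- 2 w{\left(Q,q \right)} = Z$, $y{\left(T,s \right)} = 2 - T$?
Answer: $- \frac{106706}{149} \approx -716.15$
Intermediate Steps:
$Z = -1$ ($Z = \frac{2 - 3}{1} = \left(2 - 3\right) 1 = \left(-1\right) 1 = -1$)
$w{\left(Q,q \right)} = \frac{1}{2}$ ($w{\left(Q,q \right)} = \left(- \frac{1}{2}\right) \left(-1\right) = \frac{1}{2}$)
$- \frac{276}{-149} - \frac{359}{w{\left(10,-12 \right)}} = - \frac{276}{-149} - 359 \frac{1}{\frac{1}{2}} = \left(-276\right) \left(- \frac{1}{149}\right) - 718 = \frac{276}{149} - 718 = - \frac{106706}{149}$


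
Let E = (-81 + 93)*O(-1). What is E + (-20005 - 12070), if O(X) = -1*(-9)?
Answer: -31967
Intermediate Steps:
O(X) = 9
E = 108 (E = (-81 + 93)*9 = 12*9 = 108)
E + (-20005 - 12070) = 108 + (-20005 - 12070) = 108 - 32075 = -31967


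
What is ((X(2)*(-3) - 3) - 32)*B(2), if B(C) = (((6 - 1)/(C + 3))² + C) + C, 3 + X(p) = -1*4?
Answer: -70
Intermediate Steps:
X(p) = -7 (X(p) = -3 - 1*4 = -3 - 4 = -7)
B(C) = 2*C + 25/(3 + C)² (B(C) = ((5/(3 + C))² + C) + C = (25/(3 + C)² + C) + C = (C + 25/(3 + C)²) + C = 2*C + 25/(3 + C)²)
((X(2)*(-3) - 3) - 32)*B(2) = ((-7*(-3) - 3) - 32)*(2*2 + 25/(3 + 2)²) = ((21 - 3) - 32)*(4 + 25/5²) = (18 - 32)*(4 + 25*(1/25)) = -14*(4 + 1) = -14*5 = -70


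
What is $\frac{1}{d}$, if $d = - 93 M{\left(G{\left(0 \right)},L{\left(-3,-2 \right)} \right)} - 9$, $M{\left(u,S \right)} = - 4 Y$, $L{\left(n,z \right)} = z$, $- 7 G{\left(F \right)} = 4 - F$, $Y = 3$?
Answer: $\frac{1}{1107} \approx 0.00090334$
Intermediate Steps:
$G{\left(F \right)} = - \frac{4}{7} + \frac{F}{7}$ ($G{\left(F \right)} = - \frac{4 - F}{7} = - \frac{4}{7} + \frac{F}{7}$)
$M{\left(u,S \right)} = -12$ ($M{\left(u,S \right)} = \left(-4\right) 3 = -12$)
$d = 1107$ ($d = \left(-93\right) \left(-12\right) - 9 = 1116 - 9 = 1107$)
$\frac{1}{d} = \frac{1}{1107}$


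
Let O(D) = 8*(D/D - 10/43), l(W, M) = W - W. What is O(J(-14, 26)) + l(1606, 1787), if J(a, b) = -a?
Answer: 264/43 ≈ 6.1395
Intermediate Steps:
l(W, M) = 0
O(D) = 264/43 (O(D) = 8*(1 - 10*1/43) = 8*(1 - 10/43) = 8*(33/43) = 264/43)
O(J(-14, 26)) + l(1606, 1787) = 264/43 + 0 = 264/43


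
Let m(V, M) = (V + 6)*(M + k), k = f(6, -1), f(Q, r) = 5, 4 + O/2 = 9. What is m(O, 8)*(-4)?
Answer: -832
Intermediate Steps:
O = 10 (O = -8 + 2*9 = -8 + 18 = 10)
k = 5
m(V, M) = (5 + M)*(6 + V) (m(V, M) = (V + 6)*(M + 5) = (6 + V)*(5 + M) = (5 + M)*(6 + V))
m(O, 8)*(-4) = (30 + 5*10 + 6*8 + 8*10)*(-4) = (30 + 50 + 48 + 80)*(-4) = 208*(-4) = -832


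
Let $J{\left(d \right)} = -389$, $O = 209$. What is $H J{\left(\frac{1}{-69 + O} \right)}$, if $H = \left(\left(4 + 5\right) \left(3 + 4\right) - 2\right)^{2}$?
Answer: $-1447469$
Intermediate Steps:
$H = 3721$ ($H = \left(9 \cdot 7 - 2\right)^{2} = \left(63 - 2\right)^{2} = 61^{2} = 3721$)
$H J{\left(\frac{1}{-69 + O} \right)} = 3721 \left(-389\right) = -1447469$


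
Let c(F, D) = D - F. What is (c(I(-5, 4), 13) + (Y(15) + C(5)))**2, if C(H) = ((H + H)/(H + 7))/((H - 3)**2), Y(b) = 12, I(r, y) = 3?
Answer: 284089/576 ≈ 493.21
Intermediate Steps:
C(H) = 2*H/((-3 + H)**2*(7 + H)) (C(H) = ((2*H)/(7 + H))/((-3 + H)**2) = (2*H/(7 + H))/(-3 + H)**2 = 2*H/((-3 + H)**2*(7 + H)))
(c(I(-5, 4), 13) + (Y(15) + C(5)))**2 = ((13 - 1*3) + (12 + 2*5/((-3 + 5)**2*(7 + 5))))**2 = ((13 - 3) + (12 + 2*5/(2**2*12)))**2 = (10 + (12 + 2*5*(1/4)*(1/12)))**2 = (10 + (12 + 5/24))**2 = (10 + 293/24)**2 = (533/24)**2 = 284089/576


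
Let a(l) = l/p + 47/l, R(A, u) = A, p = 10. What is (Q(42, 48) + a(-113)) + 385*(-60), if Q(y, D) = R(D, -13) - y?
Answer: -26109459/1130 ≈ -23106.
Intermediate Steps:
Q(y, D) = D - y
a(l) = 47/l + l/10 (a(l) = l/10 + 47/l = 47/l + l/10)
(Q(42, 48) + a(-113)) + 385*(-60) = ((48 - 1*42) + (47/(-113) + (⅒)*(-113))) + 385*(-60) = ((48 - 42) + (47*(-1/113) - 113/10)) - 23100 = (6 + (-47/113 - 113/10)) - 23100 = (6 - 13239/1130) - 23100 = -6459/1130 - 23100 = -26109459/1130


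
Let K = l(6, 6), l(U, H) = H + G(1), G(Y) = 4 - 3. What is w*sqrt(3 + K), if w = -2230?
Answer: -2230*sqrt(10) ≈ -7051.9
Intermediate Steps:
G(Y) = 1
l(U, H) = 1 + H (l(U, H) = H + 1 = 1 + H)
K = 7 (K = 1 + 6 = 7)
w*sqrt(3 + K) = -2230*sqrt(3 + 7) = -2230*sqrt(10)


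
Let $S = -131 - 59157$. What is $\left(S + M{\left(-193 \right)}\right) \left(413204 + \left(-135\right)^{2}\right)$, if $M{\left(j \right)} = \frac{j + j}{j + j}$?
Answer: $-25578131123$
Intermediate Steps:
$S = -59288$ ($S = -131 - 59157 = -59288$)
$M{\left(j \right)} = 1$ ($M{\left(j \right)} = \frac{2 j}{2 j} = 2 j \frac{1}{2 j} = 1$)
$\left(S + M{\left(-193 \right)}\right) \left(413204 + \left(-135\right)^{2}\right) = \left(-59288 + 1\right) \left(413204 + \left(-135\right)^{2}\right) = - 59287 \left(413204 + 18225\right) = \left(-59287\right) 431429 = -25578131123$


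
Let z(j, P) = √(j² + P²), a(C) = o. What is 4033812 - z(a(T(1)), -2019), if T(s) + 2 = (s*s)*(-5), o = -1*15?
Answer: 4033812 - 3*√452954 ≈ 4.0318e+6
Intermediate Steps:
o = -15
T(s) = -2 - 5*s² (T(s) = -2 + (s*s)*(-5) = -2 + s²*(-5) = -2 - 5*s²)
a(C) = -15
z(j, P) = √(P² + j²)
4033812 - z(a(T(1)), -2019) = 4033812 - √((-2019)² + (-15)²) = 4033812 - √(4076361 + 225) = 4033812 - √4076586 = 4033812 - 3*√452954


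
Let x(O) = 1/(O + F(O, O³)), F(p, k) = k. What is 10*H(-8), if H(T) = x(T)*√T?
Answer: -I*√2/26 ≈ -0.054393*I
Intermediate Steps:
x(O) = 1/(O + O³)
H(T) = √T/(T + T³)
10*H(-8) = 10*(1/(√(-8)*(1 + (-8)²))) = 10*((-I*√2/4)/(1 + 64)) = 10*(-I*√2/4/65) = 10*(-I*√2/4*(1/65)) = 10*(-I*√2/260) = -I*√2/26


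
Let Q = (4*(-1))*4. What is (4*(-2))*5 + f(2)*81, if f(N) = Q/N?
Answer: -688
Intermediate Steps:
Q = -16 (Q = -4*4 = -16)
f(N) = -16/N
(4*(-2))*5 + f(2)*81 = (4*(-2))*5 - 16/2*81 = -8*5 - 16*½*81 = -40 - 8*81 = -40 - 648 = -688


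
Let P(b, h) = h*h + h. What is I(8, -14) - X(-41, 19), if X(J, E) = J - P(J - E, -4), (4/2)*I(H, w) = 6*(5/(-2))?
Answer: 91/2 ≈ 45.500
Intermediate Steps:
I(H, w) = -15/2 (I(H, w) = (6*(5/(-2)))/2 = (6*(5*(-1/2)))/2 = (6*(-5/2))/2 = (1/2)*(-15) = -15/2)
P(b, h) = h + h**2 (P(b, h) = h**2 + h = h + h**2)
X(J, E) = -12 + J (X(J, E) = J - (-4)*(1 - 4) = J - (-4)*(-3) = J - 1*12 = J - 12 = -12 + J)
I(8, -14) - X(-41, 19) = -15/2 - (-12 - 41) = -15/2 - 1*(-53) = -15/2 + 53 = 91/2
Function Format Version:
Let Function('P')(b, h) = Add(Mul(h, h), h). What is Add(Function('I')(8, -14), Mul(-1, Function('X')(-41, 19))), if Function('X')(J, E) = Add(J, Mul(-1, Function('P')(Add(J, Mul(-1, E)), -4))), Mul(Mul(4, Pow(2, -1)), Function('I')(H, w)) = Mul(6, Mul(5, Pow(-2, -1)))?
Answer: Rational(91, 2) ≈ 45.500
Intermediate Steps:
Function('I')(H, w) = Rational(-15, 2) (Function('I')(H, w) = Mul(Rational(1, 2), Mul(6, Mul(5, Pow(-2, -1)))) = Mul(Rational(1, 2), Mul(6, Mul(5, Rational(-1, 2)))) = Mul(Rational(1, 2), Mul(6, Rational(-5, 2))) = Mul(Rational(1, 2), -15) = Rational(-15, 2))
Function('P')(b, h) = Add(h, Pow(h, 2)) (Function('P')(b, h) = Add(Pow(h, 2), h) = Add(h, Pow(h, 2)))
Function('X')(J, E) = Add(-12, J) (Function('X')(J, E) = Add(J, Mul(-1, Mul(-4, Add(1, -4)))) = Add(J, Mul(-1, Mul(-4, -3))) = Add(J, Mul(-1, 12)) = Add(J, -12) = Add(-12, J))
Add(Function('I')(8, -14), Mul(-1, Function('X')(-41, 19))) = Add(Rational(-15, 2), Mul(-1, Add(-12, -41))) = Add(Rational(-15, 2), Mul(-1, -53)) = Add(Rational(-15, 2), 53) = Rational(91, 2)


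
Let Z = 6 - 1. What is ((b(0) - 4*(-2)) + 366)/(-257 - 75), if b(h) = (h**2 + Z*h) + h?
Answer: -187/166 ≈ -1.1265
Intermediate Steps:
Z = 5
b(h) = h**2 + 6*h (b(h) = (h**2 + 5*h) + h = h**2 + 6*h)
((b(0) - 4*(-2)) + 366)/(-257 - 75) = ((0*(6 + 0) - 4*(-2)) + 366)/(-257 - 75) = ((0*6 + 8) + 366)/(-332) = ((0 + 8) + 366)*(-1/332) = (8 + 366)*(-1/332) = 374*(-1/332) = -187/166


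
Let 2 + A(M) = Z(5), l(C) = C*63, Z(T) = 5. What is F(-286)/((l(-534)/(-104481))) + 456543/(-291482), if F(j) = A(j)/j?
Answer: -6387525071/3995052292 ≈ -1.5989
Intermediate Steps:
l(C) = 63*C
A(M) = 3 (A(M) = -2 + 5 = 3)
F(j) = 3/j
F(-286)/((l(-534)/(-104481))) + 456543/(-291482) = (3/(-286))/(((63*(-534))/(-104481))) + 456543/(-291482) = (3*(-1/286))/((-33642*(-1/104481))) + 456543*(-1/291482) = -3/(286*3738/11609) - 456543/291482 = -3/286*11609/3738 - 456543/291482 = -893/27412 - 456543/291482 = -6387525071/3995052292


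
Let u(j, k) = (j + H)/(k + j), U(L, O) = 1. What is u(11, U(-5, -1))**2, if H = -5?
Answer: 1/4 ≈ 0.25000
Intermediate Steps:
u(j, k) = (-5 + j)/(j + k) (u(j, k) = (j - 5)/(k + j) = (-5 + j)/(j + k))
u(11, U(-5, -1))**2 = ((-5 + 11)/(11 + 1))**2 = (6/12)**2 = ((1/12)*6)**2 = (1/2)**2 = 1/4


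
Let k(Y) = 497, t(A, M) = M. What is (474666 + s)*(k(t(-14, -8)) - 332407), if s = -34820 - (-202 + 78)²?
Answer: -140885837700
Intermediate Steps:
s = -50196 (s = -34820 - 1*(-124)² = -34820 - 1*15376 = -34820 - 15376 = -50196)
(474666 + s)*(k(t(-14, -8)) - 332407) = (474666 - 50196)*(497 - 332407) = 424470*(-331910) = -140885837700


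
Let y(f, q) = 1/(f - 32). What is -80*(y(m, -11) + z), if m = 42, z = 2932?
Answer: -234568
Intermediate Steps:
y(f, q) = 1/(-32 + f)
-80*(y(m, -11) + z) = -80*(1/(-32 + 42) + 2932) = -80*(1/10 + 2932) = -80*(⅒ + 2932) = -80*29321/10 = -234568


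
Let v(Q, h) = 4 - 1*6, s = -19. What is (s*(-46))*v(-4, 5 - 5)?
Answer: -1748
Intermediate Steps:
v(Q, h) = -2 (v(Q, h) = 4 - 6 = -2)
(s*(-46))*v(-4, 5 - 5) = -19*(-46)*(-2) = 874*(-2) = -1748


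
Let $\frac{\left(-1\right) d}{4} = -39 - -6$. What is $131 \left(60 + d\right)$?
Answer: $25152$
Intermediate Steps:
$d = 132$ ($d = - 4 \left(-39 - -6\right) = - 4 \left(-39 + 6\right) = \left(-4\right) \left(-33\right) = 132$)
$131 \left(60 + d\right) = 131 \left(60 + 132\right) = 131 \cdot 192 = 25152$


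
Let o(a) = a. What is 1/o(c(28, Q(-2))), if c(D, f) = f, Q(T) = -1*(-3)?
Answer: ⅓ ≈ 0.33333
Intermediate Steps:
Q(T) = 3
1/o(c(28, Q(-2))) = 1/3 = ⅓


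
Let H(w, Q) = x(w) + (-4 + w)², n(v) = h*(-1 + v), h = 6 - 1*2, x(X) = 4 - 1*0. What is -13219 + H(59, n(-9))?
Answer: -10190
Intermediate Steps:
x(X) = 4 (x(X) = 4 + 0 = 4)
h = 4 (h = 6 - 2 = 4)
n(v) = -4 + 4*v (n(v) = 4*(-1 + v) = -4 + 4*v)
H(w, Q) = 4 + (-4 + w)²
-13219 + H(59, n(-9)) = -13219 + (4 + (-4 + 59)²) = -13219 + (4 + 55²) = -13219 + (4 + 3025) = -13219 + 3029 = -10190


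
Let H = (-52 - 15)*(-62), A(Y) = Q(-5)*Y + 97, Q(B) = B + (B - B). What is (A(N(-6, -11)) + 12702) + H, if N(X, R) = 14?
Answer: 16883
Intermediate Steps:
Q(B) = B (Q(B) = B + 0 = B)
A(Y) = 97 - 5*Y (A(Y) = -5*Y + 97 = 97 - 5*Y)
H = 4154 (H = -67*(-62) = 4154)
(A(N(-6, -11)) + 12702) + H = ((97 - 5*14) + 12702) + 4154 = ((97 - 70) + 12702) + 4154 = (27 + 12702) + 4154 = 12729 + 4154 = 16883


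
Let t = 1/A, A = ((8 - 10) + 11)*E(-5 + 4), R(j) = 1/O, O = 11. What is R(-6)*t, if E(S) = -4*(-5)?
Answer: 1/1980 ≈ 0.00050505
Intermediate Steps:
R(j) = 1/11
E(S) = 20
A = 180 (A = ((8 - 10) + 11)*20 = (-2 + 11)*20 = 9*20 = 180)
t = 1/180 ≈ 0.0055556
R(-6)*t = (1/11)*(1/180) = 1/1980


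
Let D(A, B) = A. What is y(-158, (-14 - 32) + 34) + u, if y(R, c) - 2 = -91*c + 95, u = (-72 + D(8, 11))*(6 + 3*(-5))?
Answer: 1765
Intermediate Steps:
u = 576 (u = (-72 + 8)*(6 + 3*(-5)) = -64*(6 - 15) = -64*(-9) = 576)
y(R, c) = 97 - 91*c (y(R, c) = 2 + (-91*c + 95) = 2 + (95 - 91*c) = 97 - 91*c)
y(-158, (-14 - 32) + 34) + u = (97 - 91*((-14 - 32) + 34)) + 576 = (97 - 91*(-46 + 34)) + 576 = (97 - 91*(-12)) + 576 = (97 + 1092) + 576 = 1189 + 576 = 1765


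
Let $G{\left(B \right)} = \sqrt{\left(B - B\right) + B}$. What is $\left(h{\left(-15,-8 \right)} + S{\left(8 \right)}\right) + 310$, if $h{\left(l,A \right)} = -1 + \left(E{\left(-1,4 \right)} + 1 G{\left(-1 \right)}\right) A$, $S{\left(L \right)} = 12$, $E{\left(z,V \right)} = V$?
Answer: $289 - 8 i \approx 289.0 - 8.0 i$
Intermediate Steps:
$G{\left(B \right)} = \sqrt{B}$ ($G{\left(B \right)} = \sqrt{0 + B} = \sqrt{B}$)
$h{\left(l,A \right)} = -1 + A \left(4 + i\right)$ ($h{\left(l,A \right)} = -1 + \left(4 + 1 \sqrt{-1}\right) A = -1 + \left(4 + 1 i\right) A = -1 + \left(4 + i\right) A = -1 + A \left(4 + i\right)$)
$\left(h{\left(-15,-8 \right)} + S{\left(8 \right)}\right) + 310 = \left(\left(-1 - 8 \left(4 + i\right)\right) + 12\right) + 310 = \left(\left(-1 - \left(32 + 8 i\right)\right) + 12\right) + 310 = \left(\left(-33 - 8 i\right) + 12\right) + 310 = \left(-21 - 8 i\right) + 310 = 289 - 8 i$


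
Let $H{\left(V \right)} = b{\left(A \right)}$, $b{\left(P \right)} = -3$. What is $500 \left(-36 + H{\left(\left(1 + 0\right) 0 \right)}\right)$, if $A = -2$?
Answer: $-19500$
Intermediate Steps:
$H{\left(V \right)} = -3$
$500 \left(-36 + H{\left(\left(1 + 0\right) 0 \right)}\right) = 500 \left(-36 - 3\right) = 500 \left(-39\right) = -19500$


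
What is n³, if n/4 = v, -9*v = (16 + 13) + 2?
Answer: -1906624/729 ≈ -2615.4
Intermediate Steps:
v = -31/9 (v = -((16 + 13) + 2)/9 = -(29 + 2)/9 = -⅑*31 = -31/9 ≈ -3.4444)
n = -124/9 (n = 4*(-31/9) = -124/9 ≈ -13.778)
n³ = (-124/9)³ = -1906624/729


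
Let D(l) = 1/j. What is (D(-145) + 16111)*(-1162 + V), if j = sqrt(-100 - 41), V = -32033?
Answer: -534804645 + 11065*I*sqrt(141)/47 ≈ -5.348e+8 + 2795.5*I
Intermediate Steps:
j = I*sqrt(141) (j = sqrt(-141) = I*sqrt(141) ≈ 11.874*I)
D(l) = -I*sqrt(141)/141 (D(l) = 1/(I*sqrt(141)) = -I*sqrt(141)/141)
(D(-145) + 16111)*(-1162 + V) = (-I*sqrt(141)/141 + 16111)*(-1162 - 32033) = (16111 - I*sqrt(141)/141)*(-33195) = -534804645 + 11065*I*sqrt(141)/47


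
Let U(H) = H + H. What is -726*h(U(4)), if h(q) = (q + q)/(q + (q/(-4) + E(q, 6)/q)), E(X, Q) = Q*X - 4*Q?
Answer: -3872/3 ≈ -1290.7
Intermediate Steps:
U(H) = 2*H
E(X, Q) = -4*Q + Q*X
h(q) = 2*q/(3*q/4 + (-24 + 6*q)/q) (h(q) = (q + q)/(q + (q/(-4) + (6*(-4 + q))/q)) = (2*q)/(q + (q*(-¼) + (-24 + 6*q)/q)) = (2*q)/(q + (-q/4 + (-24 + 6*q)/q)) = (2*q)/(3*q/4 + (-24 + 6*q)/q) = 2*q/(3*q/4 + (-24 + 6*q)/q))
-726*h(U(4)) = -1936*(2*4)²/(-32 + (2*4)² + 8*(2*4)) = -1936*8²/(-32 + 8² + 8*8) = -1936*64/(-32 + 64 + 64) = -1936*64/96 = -726*16/9 = -3872/3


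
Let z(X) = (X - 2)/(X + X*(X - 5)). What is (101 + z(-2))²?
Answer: 91204/9 ≈ 10134.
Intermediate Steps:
z(X) = (-2 + X)/(X + X*(-5 + X))
(101 + z(-2))² = (101 + (-2 - 2)/((-2)*(-4 - 2)))² = (101 - ½*(-4)/(-6))² = (101 - ½*(-⅙)*(-4))² = (101 - ⅓)² = (302/3)² = 91204/9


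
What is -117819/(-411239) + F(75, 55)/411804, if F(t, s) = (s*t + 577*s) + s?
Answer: 63287984161/169349865156 ≈ 0.37371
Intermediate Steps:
F(t, s) = 578*s + s*t (F(t, s) = (577*s + s*t) + s = 578*s + s*t)
-117819/(-411239) + F(75, 55)/411804 = -117819/(-411239) + (55*(578 + 75))/411804 = -117819*(-1/411239) + (55*653)*(1/411804) = 117819/411239 + 35915*(1/411804) = 117819/411239 + 35915/411804 = 63287984161/169349865156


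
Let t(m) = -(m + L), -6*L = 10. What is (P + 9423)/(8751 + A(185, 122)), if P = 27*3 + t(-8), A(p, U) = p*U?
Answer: 28541/93963 ≈ 0.30375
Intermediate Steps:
L = -5/3 (L = -⅙*10 = -5/3 ≈ -1.6667)
A(p, U) = U*p
t(m) = 5/3 - m (t(m) = -(m - 5/3) = -(-5/3 + m) = 5/3 - m)
P = 272/3 (P = 27*3 + (5/3 - 1*(-8)) = 81 + (5/3 + 8) = 81 + 29/3 = 272/3 ≈ 90.667)
(P + 9423)/(8751 + A(185, 122)) = (272/3 + 9423)/(8751 + 122*185) = 28541/(3*(8751 + 22570)) = (28541/3)/31321 = (28541/3)*(1/31321) = 28541/93963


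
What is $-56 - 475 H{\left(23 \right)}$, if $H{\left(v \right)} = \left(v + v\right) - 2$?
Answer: $-20956$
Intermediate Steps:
$H{\left(v \right)} = -2 + 2 v$ ($H{\left(v \right)} = 2 v - 2 = -2 + 2 v$)
$-56 - 475 H{\left(23 \right)} = -56 - 475 \left(-2 + 2 \cdot 23\right) = -56 - 475 \left(-2 + 46\right) = -56 - 20900 = -20956$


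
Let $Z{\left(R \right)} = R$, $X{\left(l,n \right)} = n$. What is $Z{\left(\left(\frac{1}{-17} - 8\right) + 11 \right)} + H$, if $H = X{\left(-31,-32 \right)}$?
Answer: $- \frac{494}{17} \approx -29.059$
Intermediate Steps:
$H = -32$
$Z{\left(\left(\frac{1}{-17} - 8\right) + 11 \right)} + H = \left(\left(\frac{1}{-17} - 8\right) + 11\right) - 32 = \left(\left(- \frac{1}{17} - 8\right) + 11\right) - 32 = \left(- \frac{137}{17} + 11\right) - 32 = \frac{50}{17} - 32 = - \frac{494}{17}$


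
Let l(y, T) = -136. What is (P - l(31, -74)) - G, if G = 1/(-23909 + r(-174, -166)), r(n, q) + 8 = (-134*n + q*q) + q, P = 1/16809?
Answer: 61240306916/450296301 ≈ 136.00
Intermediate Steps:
P = 1/16809 ≈ 5.9492e-5
r(n, q) = -8 + q + q² - 134*n (r(n, q) = -8 + ((-134*n + q*q) + q) = -8 + ((-134*n + q²) + q) = -8 + ((q² - 134*n) + q) = -8 + (q + q² - 134*n) = -8 + q + q² - 134*n)
G = 1/26789 (G = 1/(-23909 + (-8 - 166 + (-166)² - 134*(-174))) = 1/(-23909 + (-8 - 166 + 27556 + 23316)) = 1/(-23909 + 50698) = 1/26789 ≈ 3.7329e-5)
(P - l(31, -74)) - G = (1/16809 - 1*(-136)) - 1*1/26789 = (1/16809 + 136) - 1/26789 = 2286025/16809 - 1/26789 = 61240306916/450296301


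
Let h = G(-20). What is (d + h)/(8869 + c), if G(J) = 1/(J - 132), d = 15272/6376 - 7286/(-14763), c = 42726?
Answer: 271296803/4856579976360 ≈ 5.5862e-5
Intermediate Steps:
d = 33989509/11766111 (d = 15272*(1/6376) - 7286*(-1/14763) = 1909/797 + 7286/14763 = 33989509/11766111 ≈ 2.8888)
G(J) = 1/(-132 + J)
h = -1/152 (h = 1/(-132 - 20) = 1/(-152) = -1/152 ≈ -0.0065789)
(d + h)/(8869 + c) = (33989509/11766111 - 1/152)/(8869 + 42726) = (271296803/94128888)/51595 = (271296803/94128888)*(1/51595) = 271296803/4856579976360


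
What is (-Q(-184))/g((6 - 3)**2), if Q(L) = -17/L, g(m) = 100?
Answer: -17/18400 ≈ -0.00092391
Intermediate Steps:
(-Q(-184))/g((6 - 3)**2) = -(-17)/(-184)/100 = -(-17)*(-1)/184*(1/100) = -1*17/184*(1/100) = -17/184*1/100 = -17/18400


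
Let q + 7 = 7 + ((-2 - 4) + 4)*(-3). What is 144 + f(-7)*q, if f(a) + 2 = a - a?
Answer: 132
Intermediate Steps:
f(a) = -2 (f(a) = -2 + (a - a) = -2 + 0 = -2)
q = 6 (q = -7 + (7 + ((-2 - 4) + 4)*(-3)) = -7 + (7 + (-6 + 4)*(-3)) = -7 + (7 - 2*(-3)) = -7 + (7 + 6) = -7 + 13 = 6)
144 + f(-7)*q = 144 - 2*6 = 144 - 12 = 132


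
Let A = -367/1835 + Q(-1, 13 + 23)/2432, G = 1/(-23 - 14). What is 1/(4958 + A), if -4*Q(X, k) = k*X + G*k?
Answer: 11840/58700397 ≈ 0.00020170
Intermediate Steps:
G = -1/37 (G = 1/(-37) = -1/37 ≈ -0.027027)
Q(X, k) = k/148 - X*k/4 (Q(X, k) = -(k*X - k/37)/4 = -(X*k - k/37)/4 = -(-k/37 + X*k)/4 = k/148 - X*k/4)
A = -2323/11840 (A = -367/1835 + ((13 + 23)*(1 - 37*(-1))/148)/2432 = -367*1/1835 + ((1/148)*36*(1 + 37))*(1/2432) = -⅕ + ((1/148)*36*38)*(1/2432) = -⅕ + (342/37)*(1/2432) = -⅕ + 9/2368 = -2323/11840 ≈ -0.19620)
1/(4958 + A) = 1/(4958 - 2323/11840) = 1/(58700397/11840) = 11840/58700397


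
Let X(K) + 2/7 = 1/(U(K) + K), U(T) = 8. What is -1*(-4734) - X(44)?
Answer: 1723273/364 ≈ 4734.3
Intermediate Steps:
X(K) = -2/7 + 1/(8 + K)
-1*(-4734) - X(44) = -1*(-4734) - (-9 - 2*44)/(7*(8 + 44)) = 4734 - (-9 - 88)/(7*52) = 4734 - (-97)/(7*52) = 4734 - 1*(-97/364) = 4734 + 97/364 = 1723273/364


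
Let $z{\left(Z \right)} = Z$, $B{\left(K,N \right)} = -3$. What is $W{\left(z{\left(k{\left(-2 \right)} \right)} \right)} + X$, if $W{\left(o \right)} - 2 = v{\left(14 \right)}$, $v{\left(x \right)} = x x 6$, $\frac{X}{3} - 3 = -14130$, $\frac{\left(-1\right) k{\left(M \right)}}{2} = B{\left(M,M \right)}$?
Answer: $-41203$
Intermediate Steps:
$k{\left(M \right)} = 6$ ($k{\left(M \right)} = \left(-2\right) \left(-3\right) = 6$)
$X = -42381$ ($X = 9 + 3 \left(-14130\right) = 9 - 42390 = -42381$)
$v{\left(x \right)} = 6 x^{2}$ ($v{\left(x \right)} = x^{2} \cdot 6 = 6 x^{2}$)
$W{\left(o \right)} = 1178$ ($W{\left(o \right)} = 2 + 6 \cdot 14^{2} = 2 + 6 \cdot 196 = 2 + 1176 = 1178$)
$W{\left(z{\left(k{\left(-2 \right)} \right)} \right)} + X = 1178 - 42381 = -41203$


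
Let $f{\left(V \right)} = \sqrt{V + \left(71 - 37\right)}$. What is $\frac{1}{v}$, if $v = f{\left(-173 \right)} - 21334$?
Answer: $- \frac{21334}{455139695} - \frac{i \sqrt{139}}{455139695} \approx -4.6874 \cdot 10^{-5} - 2.5904 \cdot 10^{-8} i$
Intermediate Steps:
$f{\left(V \right)} = \sqrt{34 + V}$ ($f{\left(V \right)} = \sqrt{V + \left(71 - 37\right)} = \sqrt{V + 34} = \sqrt{34 + V}$)
$v = -21334 + i \sqrt{139}$ ($v = \sqrt{34 - 173} - 21334 = \sqrt{-139} - 21334 = i \sqrt{139} - 21334 = -21334 + i \sqrt{139} \approx -21334.0 + 11.79 i$)
$\frac{1}{v} = \frac{1}{-21334 + i \sqrt{139}}$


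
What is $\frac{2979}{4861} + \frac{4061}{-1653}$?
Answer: $- \frac{14816234}{8035233} \approx -1.8439$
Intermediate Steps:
$\frac{2979}{4861} + \frac{4061}{-1653} = 2979 \cdot \frac{1}{4861} + 4061 \left(- \frac{1}{1653}\right) = \frac{2979}{4861} - \frac{4061}{1653} = - \frac{14816234}{8035233}$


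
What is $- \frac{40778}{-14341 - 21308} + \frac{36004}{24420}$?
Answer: $\frac{189942113}{72545715} \approx 2.6182$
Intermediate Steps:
$- \frac{40778}{-14341 - 21308} + \frac{36004}{24420} = - \frac{40778}{-35649} + 36004 \cdot \frac{1}{24420} = \left(-40778\right) \left(- \frac{1}{35649}\right) + \frac{9001}{6105} = \frac{40778}{35649} + \frac{9001}{6105} = \frac{189942113}{72545715}$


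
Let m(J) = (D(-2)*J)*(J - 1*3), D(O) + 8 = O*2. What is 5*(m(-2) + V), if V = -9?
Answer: -645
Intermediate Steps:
D(O) = -8 + 2*O (D(O) = -8 + O*2 = -8 + 2*O)
m(J) = -12*J*(-3 + J) (m(J) = ((-8 + 2*(-2))*J)*(J - 1*3) = ((-8 - 4)*J)*(J - 3) = (-12*J)*(-3 + J) = -12*J*(-3 + J))
5*(m(-2) + V) = 5*(12*(-2)*(3 - 1*(-2)) - 9) = 5*(12*(-2)*(3 + 2) - 9) = 5*(12*(-2)*5 - 9) = 5*(-120 - 9) = 5*(-129) = -645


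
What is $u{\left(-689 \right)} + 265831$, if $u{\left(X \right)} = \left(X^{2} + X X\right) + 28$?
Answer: $1215301$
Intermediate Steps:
$u{\left(X \right)} = 28 + 2 X^{2}$ ($u{\left(X \right)} = \left(X^{2} + X^{2}\right) + 28 = 2 X^{2} + 28 = 28 + 2 X^{2}$)
$u{\left(-689 \right)} + 265831 = \left(28 + 2 \left(-689\right)^{2}\right) + 265831 = \left(28 + 2 \cdot 474721\right) + 265831 = \left(28 + 949442\right) + 265831 = 949470 + 265831 = 1215301$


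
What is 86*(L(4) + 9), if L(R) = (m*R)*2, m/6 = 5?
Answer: 21414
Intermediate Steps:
m = 30 (m = 6*5 = 30)
L(R) = 60*R (L(R) = (30*R)*2 = 60*R)
86*(L(4) + 9) = 86*(60*4 + 9) = 86*(240 + 9) = 86*249 = 21414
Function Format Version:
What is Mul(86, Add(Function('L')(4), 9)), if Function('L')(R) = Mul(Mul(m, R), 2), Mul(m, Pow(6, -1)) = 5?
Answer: 21414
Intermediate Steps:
m = 30 (m = Mul(6, 5) = 30)
Function('L')(R) = Mul(60, R) (Function('L')(R) = Mul(Mul(30, R), 2) = Mul(60, R))
Mul(86, Add(Function('L')(4), 9)) = Mul(86, Add(Mul(60, 4), 9)) = Mul(86, Add(240, 9)) = Mul(86, 249) = 21414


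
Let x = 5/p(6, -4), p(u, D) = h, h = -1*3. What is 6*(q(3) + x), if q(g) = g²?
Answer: 44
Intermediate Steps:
h = -3
p(u, D) = -3
x = -5/3 (x = 5/(-3) = 5*(-⅓) = -5/3 ≈ -1.6667)
6*(q(3) + x) = 6*(3² - 5/3) = 6*(9 - 5/3) = 6*(22/3) = 44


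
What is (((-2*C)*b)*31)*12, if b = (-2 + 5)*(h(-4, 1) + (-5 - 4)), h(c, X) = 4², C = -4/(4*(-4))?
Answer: -3906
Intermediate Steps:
C = ¼ (C = -4/(-16) = -4*(-1/16) = ¼ ≈ 0.25000)
h(c, X) = 16
b = 21 (b = (-2 + 5)*(16 + (-5 - 4)) = 3*(16 - 9) = 3*7 = 21)
(((-2*C)*b)*31)*12 = ((-2*¼*21)*31)*12 = (-½*21*31)*12 = -21/2*31*12 = -651/2*12 = -3906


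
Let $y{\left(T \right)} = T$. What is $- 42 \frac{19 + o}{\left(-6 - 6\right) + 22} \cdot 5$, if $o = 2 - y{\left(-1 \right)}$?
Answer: $-462$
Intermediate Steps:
$o = 3$ ($o = 2 - -1 = 2 + 1 = 3$)
$- 42 \frac{19 + o}{\left(-6 - 6\right) + 22} \cdot 5 = - 42 \frac{19 + 3}{\left(-6 - 6\right) + 22} \cdot 5 = - 42 \frac{22}{-12 + 22} \cdot 5 = - 42 \cdot \frac{22}{10} \cdot 5 = - 42 \cdot 22 \cdot \frac{1}{10} \cdot 5 = \left(-42\right) \frac{11}{5} \cdot 5 = \left(- \frac{462}{5}\right) 5 = -462$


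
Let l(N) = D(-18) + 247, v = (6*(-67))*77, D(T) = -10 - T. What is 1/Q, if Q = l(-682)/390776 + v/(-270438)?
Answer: 2516206664/289643857 ≈ 8.6872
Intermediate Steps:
v = -30954 (v = -402*77 = -30954)
l(N) = 255 (l(N) = (-10 - 1*(-18)) + 247 = (-10 + 18) + 247 = 8 + 247 = 255)
Q = 289643857/2516206664 (Q = 255/390776 - 30954/(-270438) = 255*(1/390776) - 30954*(-1/270438) = 255/390776 + 737/6439 = 289643857/2516206664 ≈ 0.11511)
1/Q = 1/(289643857/2516206664) = 2516206664/289643857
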